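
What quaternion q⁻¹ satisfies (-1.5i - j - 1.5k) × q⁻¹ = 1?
0.2727i + 0.1818j + 0.2727k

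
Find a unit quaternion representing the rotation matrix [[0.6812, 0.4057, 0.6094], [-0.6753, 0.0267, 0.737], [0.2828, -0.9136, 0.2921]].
0.7071 - 0.5836i + 0.1155j - 0.3822k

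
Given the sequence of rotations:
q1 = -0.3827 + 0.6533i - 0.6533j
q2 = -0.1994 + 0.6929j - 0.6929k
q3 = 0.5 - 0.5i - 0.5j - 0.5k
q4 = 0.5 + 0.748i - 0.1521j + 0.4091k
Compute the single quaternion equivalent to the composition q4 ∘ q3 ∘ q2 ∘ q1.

q2 · q1 = 0.529 - 0.5829i - 0.5876j - 0.1875k
q3 · q2 · q1 = -0.4145 - 0.756i - 0.3606j - 0.3559k
q4 · q3 · q2 · q1 = 0.449 - 0.4864i - 0.1603j - 0.7322k
0.449 - 0.4864i - 0.1603j - 0.7322k


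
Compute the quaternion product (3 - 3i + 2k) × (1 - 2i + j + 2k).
-7 - 11i + 5j + 5k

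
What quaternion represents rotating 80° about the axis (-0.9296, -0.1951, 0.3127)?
0.766 - 0.5975i - 0.1254j + 0.201k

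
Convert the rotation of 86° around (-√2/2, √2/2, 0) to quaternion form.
0.7314 - 0.4822i + 0.4822j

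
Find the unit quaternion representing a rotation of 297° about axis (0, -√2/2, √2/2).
-0.8526 - 0.3695j + 0.3695k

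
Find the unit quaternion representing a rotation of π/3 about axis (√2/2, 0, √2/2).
0.866 + 0.3536i + 0.3536k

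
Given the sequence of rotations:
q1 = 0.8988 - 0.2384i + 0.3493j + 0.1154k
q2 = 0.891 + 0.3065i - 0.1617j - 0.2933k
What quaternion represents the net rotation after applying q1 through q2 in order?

q2 · q1 = 0.9642 + 0.1469i + 0.2004j - 0.0923k
0.9642 + 0.1469i + 0.2004j - 0.0923k


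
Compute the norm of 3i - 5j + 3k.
√43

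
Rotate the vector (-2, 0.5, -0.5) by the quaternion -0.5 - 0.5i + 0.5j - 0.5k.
(-0.5, 0.5, -2)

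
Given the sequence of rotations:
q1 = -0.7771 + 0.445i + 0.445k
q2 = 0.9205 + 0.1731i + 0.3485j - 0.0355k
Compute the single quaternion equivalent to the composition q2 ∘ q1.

q2 · q1 = -0.7766 + 0.4302i - 0.3636j + 0.2821k
-0.7766 + 0.4302i - 0.3636j + 0.2821k


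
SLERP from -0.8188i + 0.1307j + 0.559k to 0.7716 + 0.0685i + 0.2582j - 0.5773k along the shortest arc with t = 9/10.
-0.7314 - 0.171i - 0.2278j + 0.6196k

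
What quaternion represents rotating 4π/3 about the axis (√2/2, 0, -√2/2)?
-0.5 + 0.6124i - 0.6124k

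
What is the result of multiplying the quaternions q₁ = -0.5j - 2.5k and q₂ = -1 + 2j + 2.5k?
7.25 + 3.75i + 0.5j + 2.5k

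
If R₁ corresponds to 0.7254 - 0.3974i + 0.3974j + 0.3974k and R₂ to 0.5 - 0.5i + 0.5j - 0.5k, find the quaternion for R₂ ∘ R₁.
0.164 - 0.164i + 0.9588j - 0.164k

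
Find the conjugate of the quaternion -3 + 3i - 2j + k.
-3 - 3i + 2j - k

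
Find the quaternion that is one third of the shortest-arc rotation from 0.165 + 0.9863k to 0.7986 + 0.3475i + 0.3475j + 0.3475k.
0.4418 + 0.1386i + 0.1386j + 0.8754k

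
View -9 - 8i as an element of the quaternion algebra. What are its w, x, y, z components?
-9 - 8i + 0j + 0k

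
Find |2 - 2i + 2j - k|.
√13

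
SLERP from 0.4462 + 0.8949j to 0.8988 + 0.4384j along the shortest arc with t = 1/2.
0.7102 + 0.704j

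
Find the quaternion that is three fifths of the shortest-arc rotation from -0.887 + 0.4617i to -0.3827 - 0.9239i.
-0.1994 + 0.9799i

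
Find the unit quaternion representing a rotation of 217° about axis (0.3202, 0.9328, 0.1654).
-0.3173 + 0.3037i + 0.8846j + 0.1569k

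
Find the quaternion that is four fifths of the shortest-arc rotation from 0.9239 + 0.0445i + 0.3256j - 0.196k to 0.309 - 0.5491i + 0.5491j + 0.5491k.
0.5121 - 0.4738i + 0.5695j + 0.4346k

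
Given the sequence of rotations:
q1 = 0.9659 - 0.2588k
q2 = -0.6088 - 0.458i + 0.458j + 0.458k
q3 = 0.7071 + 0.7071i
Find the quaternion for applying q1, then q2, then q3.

q2 · q1 = -0.4695 - 0.5609i + 0.3239j + 0.5999k
q3 · q2 · q1 = 0.0646 - 0.7286i - 0.1952j + 0.6532k
0.0646 - 0.7286i - 0.1952j + 0.6532k


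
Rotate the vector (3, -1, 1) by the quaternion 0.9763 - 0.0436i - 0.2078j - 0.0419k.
(2.228, -1.081, 2.206)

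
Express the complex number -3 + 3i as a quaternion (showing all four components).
-3 + 3i + 0j + 0k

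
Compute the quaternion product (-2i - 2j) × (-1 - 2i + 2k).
-4 - 2i + 6j - 4k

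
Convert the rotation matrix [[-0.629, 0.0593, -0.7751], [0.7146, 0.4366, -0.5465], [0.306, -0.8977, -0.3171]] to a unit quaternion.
-0.3502 + 0.2507i + 0.7718j - 0.4678k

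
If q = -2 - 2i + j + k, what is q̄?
-2 + 2i - j - k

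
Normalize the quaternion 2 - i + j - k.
0.7559 - 0.378i + 0.378j - 0.378k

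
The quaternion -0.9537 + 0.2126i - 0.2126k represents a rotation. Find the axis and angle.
axis = (√2/2, 0, -√2/2), θ = 325°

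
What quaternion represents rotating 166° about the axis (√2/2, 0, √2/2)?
0.1219 + 0.7018i + 0.7018k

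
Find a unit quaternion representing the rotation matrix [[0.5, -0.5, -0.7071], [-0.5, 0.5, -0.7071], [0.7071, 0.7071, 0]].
0.7071 + 0.5i - 0.5j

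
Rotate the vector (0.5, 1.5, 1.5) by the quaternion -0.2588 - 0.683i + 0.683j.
(-1.896, -0.896, -0.592)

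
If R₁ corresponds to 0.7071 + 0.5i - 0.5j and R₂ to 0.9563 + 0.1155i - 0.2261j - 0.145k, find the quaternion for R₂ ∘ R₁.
0.5054 + 0.4873i - 0.7105j - 0.0472k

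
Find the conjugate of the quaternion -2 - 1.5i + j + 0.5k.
-2 + 1.5i - j - 0.5k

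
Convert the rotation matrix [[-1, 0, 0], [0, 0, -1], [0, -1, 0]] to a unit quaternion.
-0.7071j + 0.7071k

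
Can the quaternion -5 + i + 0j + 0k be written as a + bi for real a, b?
Yes. The quaternion -5 + i has j- and k-coefficients y = z = 0, so it lies in the complex subalgebra spanned by 1 and i.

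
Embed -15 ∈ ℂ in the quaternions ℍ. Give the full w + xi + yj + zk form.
-15 + 0i + 0j + 0k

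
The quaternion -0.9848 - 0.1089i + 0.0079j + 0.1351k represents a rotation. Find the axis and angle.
axis = (-0.6269, 0.0455, 0.7778), θ = 340°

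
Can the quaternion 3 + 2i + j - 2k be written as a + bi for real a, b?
No. The quaternion 3 + 2i + j - 2k has j-coefficient y = 1 and k-coefficient z = -2, not both zero, so it does not lie in the complex subalgebra spanned by 1 and i.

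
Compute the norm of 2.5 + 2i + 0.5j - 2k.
3.808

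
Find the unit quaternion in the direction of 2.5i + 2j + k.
0.7454i + 0.5963j + 0.2981k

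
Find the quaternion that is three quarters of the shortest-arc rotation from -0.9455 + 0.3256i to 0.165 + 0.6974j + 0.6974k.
-0.4772 + 0.1141i - 0.6161j - 0.6161k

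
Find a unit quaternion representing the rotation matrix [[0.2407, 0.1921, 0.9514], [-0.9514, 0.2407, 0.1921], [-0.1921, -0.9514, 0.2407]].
0.6561 - 0.4357i + 0.4357j - 0.4357k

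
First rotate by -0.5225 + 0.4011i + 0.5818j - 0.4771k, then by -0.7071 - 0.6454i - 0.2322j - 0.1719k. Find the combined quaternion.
0.6814 + 0.2644i - 0.6669j + 0.1448k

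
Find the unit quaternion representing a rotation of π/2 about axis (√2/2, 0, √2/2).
0.7071 + 0.5i + 0.5k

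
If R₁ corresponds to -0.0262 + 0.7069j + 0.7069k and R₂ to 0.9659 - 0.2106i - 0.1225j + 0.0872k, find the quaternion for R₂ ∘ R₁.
-0.0004 - 0.1427i + 0.8349j + 0.5316k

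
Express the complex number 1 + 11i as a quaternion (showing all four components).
1 + 11i + 0j + 0k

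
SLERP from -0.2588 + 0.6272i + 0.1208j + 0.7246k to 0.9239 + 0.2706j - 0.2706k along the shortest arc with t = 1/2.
-0.7062 + 0.3745i - 0.0894j + 0.5942k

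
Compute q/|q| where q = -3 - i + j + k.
-0.866 - 0.2887i + 0.2887j + 0.2887k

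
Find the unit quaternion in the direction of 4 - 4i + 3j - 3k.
0.5657 - 0.5657i + 0.4243j - 0.4243k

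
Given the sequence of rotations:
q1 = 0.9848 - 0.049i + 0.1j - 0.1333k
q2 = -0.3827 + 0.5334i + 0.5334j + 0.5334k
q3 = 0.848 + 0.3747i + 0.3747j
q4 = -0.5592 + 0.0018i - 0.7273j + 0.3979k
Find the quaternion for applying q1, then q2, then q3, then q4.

q2 · q1 = -0.333 + 0.4196i + 0.532j + 0.6558k
q3 · q2 · q1 = -0.6389 + 0.4768i + 0.0806j + 0.5982k
q4 · q3 · q2 · q1 = 0.177 - 0.7349i + 0.6082j - 0.2418k
0.177 - 0.7349i + 0.6082j - 0.2418k


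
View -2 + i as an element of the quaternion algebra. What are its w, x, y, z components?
-2 + i + 0j + 0k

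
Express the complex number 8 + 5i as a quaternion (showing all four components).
8 + 5i + 0j + 0k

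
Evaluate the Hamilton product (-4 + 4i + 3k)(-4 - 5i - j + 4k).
24 + 7i - 27j - 32k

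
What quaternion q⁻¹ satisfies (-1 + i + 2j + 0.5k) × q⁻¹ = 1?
-0.16 - 0.16i - 0.32j - 0.08k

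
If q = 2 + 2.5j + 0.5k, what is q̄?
2 - 2.5j - 0.5k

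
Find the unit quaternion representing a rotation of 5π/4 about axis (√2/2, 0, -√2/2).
-0.3827 + 0.6533i - 0.6533k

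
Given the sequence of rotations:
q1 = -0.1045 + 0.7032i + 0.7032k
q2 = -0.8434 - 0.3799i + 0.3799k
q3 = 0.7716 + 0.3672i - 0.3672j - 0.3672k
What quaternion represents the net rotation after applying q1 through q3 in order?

q2 · q1 = 0.0881 - 0.5534i + 0.5343j - 0.6328k
q3 · q2 · q1 = 0.235 + 0.0339i + 0.8155j - 0.5276k
0.235 + 0.0339i + 0.8155j - 0.5276k


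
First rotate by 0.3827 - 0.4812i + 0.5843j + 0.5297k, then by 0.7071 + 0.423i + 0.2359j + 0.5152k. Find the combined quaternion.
0.0634 - 0.3544i + 0.0315j + 0.9324k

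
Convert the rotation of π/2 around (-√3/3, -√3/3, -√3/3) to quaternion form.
0.7071 - 0.4082i - 0.4082j - 0.4082k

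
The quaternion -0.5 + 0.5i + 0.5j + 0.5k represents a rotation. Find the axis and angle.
axis = (√3/3, √3/3, √3/3), θ = 4π/3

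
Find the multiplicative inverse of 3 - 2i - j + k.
0.2 + 0.1333i + 0.0667j - 0.0667k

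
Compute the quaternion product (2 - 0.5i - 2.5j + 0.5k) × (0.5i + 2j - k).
5.75 + 2.5i + 3.75j - 1.75k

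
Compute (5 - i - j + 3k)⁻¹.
0.1389 + 0.0278i + 0.0278j - 0.0833k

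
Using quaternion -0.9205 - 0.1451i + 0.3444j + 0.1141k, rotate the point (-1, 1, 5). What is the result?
(-3.962, 0.299, 3.348)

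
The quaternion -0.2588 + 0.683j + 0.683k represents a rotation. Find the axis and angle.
axis = (0, √2/2, √2/2), θ = 7π/6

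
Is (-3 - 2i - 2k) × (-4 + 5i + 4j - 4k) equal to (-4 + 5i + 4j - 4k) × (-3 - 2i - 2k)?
No: pq = 14 + i - 30j + 12k ≠ 14 - 15i + 6j + 28k = qp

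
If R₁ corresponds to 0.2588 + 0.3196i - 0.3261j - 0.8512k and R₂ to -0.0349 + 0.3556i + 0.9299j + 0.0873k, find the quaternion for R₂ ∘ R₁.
0.2549 - 0.6822i + 0.5826j - 0.3609k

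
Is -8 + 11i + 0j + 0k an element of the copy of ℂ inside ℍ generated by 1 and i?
Yes. The quaternion -8 + 11i has j- and k-coefficients y = z = 0, so it lies in the complex subalgebra spanned by 1 and i.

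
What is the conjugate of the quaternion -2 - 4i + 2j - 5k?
-2 + 4i - 2j + 5k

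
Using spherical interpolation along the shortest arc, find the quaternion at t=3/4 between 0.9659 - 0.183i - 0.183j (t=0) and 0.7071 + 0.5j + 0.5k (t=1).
0.8456 - 0.0527i + 0.3484j + 0.4011k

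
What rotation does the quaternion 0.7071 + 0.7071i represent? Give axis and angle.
axis = (1, 0, 0), θ = π/2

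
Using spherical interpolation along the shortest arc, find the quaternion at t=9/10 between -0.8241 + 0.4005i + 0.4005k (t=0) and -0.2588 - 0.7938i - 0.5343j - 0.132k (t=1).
0.1329 + 0.8252i + 0.517j + 0.1848k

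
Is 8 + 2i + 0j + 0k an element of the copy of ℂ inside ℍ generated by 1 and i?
Yes. The quaternion 8 + 2i has j- and k-coefficients y = z = 0, so it lies in the complex subalgebra spanned by 1 and i.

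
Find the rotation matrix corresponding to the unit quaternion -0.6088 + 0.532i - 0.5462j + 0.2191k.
[[0.3073, -0.3144, 0.8982], [-0.8479, 0.3379, 0.4084], [-0.4319, -0.8871, -0.1627]]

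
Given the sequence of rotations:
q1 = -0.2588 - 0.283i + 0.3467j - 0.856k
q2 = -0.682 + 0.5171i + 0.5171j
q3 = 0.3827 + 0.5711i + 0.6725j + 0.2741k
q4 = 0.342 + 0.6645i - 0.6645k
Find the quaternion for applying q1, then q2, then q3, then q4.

q2 · q1 = 0.1436 - 0.3835i + 0.0724j + 0.9094k
q3 · q2 · q1 = -0.024 + 0.527i - 0.5002j + 0.6866k
q4 · q3 · q2 · q1 = 0.0978 - 0.1681i - 0.9775j - 0.0816k
0.0978 - 0.1681i - 0.9775j - 0.0816k


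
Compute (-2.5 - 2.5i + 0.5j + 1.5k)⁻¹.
-0.1667 + 0.1667i - 0.0333j - 0.1k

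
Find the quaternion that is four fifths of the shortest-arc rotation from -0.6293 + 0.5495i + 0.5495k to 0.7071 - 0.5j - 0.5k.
-0.7253 + 0.121i + 0.4149j + 0.5359k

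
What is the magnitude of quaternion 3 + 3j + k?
√19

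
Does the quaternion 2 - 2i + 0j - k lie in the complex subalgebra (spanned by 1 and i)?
No. The quaternion 2 - 2i - k has j-coefficient y = 0 and k-coefficient z = -1, not both zero, so it does not lie in the complex subalgebra spanned by 1 and i.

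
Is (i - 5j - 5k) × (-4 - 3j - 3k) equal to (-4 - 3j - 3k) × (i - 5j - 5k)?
No: pq = -30 - 4i + 23j + 17k ≠ -30 - 4i + 17j + 23k = qp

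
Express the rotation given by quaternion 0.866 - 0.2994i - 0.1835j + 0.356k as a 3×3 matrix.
[[0.6792, -0.5067, -0.531], [0.7265, 0.5672, 0.3879], [0.1046, -0.6492, 0.7534]]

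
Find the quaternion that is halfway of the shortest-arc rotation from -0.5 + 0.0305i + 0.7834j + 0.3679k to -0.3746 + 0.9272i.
-0.5609 + 0.6142i + 0.5024j + 0.236k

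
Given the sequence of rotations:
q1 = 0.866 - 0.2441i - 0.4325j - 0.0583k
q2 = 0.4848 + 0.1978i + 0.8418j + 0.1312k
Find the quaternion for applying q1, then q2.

q2 · q1 = 0.8398 + 0.0606i + 0.4988j + 0.2053k
0.8398 + 0.0606i + 0.4988j + 0.2053k


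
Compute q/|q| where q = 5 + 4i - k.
0.7715 + 0.6172i - 0.1543k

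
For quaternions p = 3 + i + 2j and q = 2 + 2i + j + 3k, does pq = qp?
No: pq = 2 + 14i + 4j + 6k ≠ 2 + 2i + 10j + 12k = qp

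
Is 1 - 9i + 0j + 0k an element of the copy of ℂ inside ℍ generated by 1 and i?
Yes. The quaternion 1 - 9i has j- and k-coefficients y = z = 0, so it lies in the complex subalgebra spanned by 1 and i.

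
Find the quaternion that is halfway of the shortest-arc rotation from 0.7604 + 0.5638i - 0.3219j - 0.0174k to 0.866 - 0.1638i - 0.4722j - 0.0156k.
0.8773 + 0.2158i - 0.4283j - 0.0178k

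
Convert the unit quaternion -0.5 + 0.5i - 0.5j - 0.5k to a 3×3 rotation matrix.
[[0, -1, 0], [0, 0, 1], [-1, 0, 0]]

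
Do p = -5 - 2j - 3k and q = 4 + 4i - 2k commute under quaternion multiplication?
No: pq = -26 - 16i - 20j + 6k ≠ -26 - 24i + 4j - 10k = qp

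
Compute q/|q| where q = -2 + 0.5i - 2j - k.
-0.6576 + 0.1644i - 0.6576j - 0.3288k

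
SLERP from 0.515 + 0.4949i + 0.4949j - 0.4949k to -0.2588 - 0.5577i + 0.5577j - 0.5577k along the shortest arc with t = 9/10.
-0.1768 - 0.4694i + 0.6117j - 0.6117k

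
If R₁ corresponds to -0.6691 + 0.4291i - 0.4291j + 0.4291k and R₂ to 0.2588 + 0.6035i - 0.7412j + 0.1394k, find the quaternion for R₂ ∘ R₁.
-0.81 - 0.551i + 0.1857j + 0.0769k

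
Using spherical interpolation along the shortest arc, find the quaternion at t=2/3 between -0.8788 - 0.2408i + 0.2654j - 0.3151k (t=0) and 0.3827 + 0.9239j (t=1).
-0.7383 - 0.1145i - 0.6476j - 0.1498k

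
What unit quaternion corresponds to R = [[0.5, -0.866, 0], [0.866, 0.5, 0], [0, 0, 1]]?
0.866 + 0.5k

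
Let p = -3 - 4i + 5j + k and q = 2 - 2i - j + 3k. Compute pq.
-12 + 14i + 23j + 7k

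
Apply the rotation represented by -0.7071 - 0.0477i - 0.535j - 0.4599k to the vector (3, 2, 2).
(0.416, 4.098, -0.173)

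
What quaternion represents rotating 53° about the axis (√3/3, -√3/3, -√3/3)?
0.8949 + 0.2576i - 0.2576j - 0.2576k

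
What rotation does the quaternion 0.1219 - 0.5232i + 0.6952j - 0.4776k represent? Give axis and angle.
axis = (-0.5271, 0.7004, -0.4812), θ = 166°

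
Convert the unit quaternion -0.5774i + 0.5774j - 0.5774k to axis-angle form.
axis = (-√3/3, √3/3, -√3/3), θ = π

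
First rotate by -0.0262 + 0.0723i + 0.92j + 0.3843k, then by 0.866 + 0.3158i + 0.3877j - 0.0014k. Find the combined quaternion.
-0.4017 + 0.2046i + 0.6651j + 0.5953k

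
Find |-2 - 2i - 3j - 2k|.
√21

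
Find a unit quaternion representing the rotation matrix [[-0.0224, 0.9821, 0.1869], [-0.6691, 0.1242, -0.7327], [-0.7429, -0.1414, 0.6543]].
0.6626 + 0.2231i + 0.3508j - 0.623k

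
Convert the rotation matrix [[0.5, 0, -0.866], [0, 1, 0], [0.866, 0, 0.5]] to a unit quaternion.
0.866 - 0.5j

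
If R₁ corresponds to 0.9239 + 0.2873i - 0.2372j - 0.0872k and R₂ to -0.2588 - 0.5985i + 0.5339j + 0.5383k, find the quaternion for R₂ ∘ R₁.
0.1064 - 0.5462i + 0.6571j + 0.5085k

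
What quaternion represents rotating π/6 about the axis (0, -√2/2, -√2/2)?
0.9659 - 0.183j - 0.183k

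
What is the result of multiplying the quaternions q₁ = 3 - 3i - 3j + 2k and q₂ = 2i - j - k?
5 + 11i - 2j + 6k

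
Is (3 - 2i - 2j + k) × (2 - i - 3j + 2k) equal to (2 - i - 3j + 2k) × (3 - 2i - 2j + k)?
No: pq = -4 - 8i - 10j + 12k ≠ -4 - 6i - 16j + 4k = qp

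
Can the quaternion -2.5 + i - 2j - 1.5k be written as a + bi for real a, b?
No. The quaternion -2.5 + i - 2j - 1.5k has j-coefficient y = -2 and k-coefficient z = -1.5, not both zero, so it does not lie in the complex subalgebra spanned by 1 and i.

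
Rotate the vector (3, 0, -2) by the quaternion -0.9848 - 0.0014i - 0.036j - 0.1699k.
(2.676, 0.985, -2.206)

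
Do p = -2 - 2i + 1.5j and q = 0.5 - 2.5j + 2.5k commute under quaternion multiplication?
No: pq = 2.75 + 2.75i + 10.75j ≠ 2.75 - 4.75i + 0.75j - 10k = qp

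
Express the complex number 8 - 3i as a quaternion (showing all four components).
8 - 3i + 0j + 0k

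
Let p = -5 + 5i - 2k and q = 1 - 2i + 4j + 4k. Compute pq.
13 + 23i - 36j - 2k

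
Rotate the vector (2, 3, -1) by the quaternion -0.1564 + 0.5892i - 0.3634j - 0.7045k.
(-1.743, -3.173, -0.946)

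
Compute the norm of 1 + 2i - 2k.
3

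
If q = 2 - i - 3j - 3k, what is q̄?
2 + i + 3j + 3k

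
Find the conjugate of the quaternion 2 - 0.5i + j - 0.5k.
2 + 0.5i - j + 0.5k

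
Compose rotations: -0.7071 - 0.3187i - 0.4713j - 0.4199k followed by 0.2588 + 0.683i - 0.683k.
-0.2521 - 0.8873i + 0.3825j + 0.0524k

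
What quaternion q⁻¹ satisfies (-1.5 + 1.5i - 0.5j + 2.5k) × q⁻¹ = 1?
-0.1364 - 0.1364i + 0.0455j - 0.2273k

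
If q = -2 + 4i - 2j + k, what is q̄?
-2 - 4i + 2j - k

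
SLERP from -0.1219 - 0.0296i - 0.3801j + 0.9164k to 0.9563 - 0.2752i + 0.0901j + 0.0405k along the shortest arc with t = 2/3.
-0.8544 + 0.2154i - 0.2544j + 0.3986k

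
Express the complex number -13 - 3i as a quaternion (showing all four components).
-13 - 3i + 0j + 0k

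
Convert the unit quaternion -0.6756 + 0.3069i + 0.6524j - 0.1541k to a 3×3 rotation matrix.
[[0.1013, 0.1922, -0.9761], [0.6087, 0.7641, 0.2136], [0.7869, -0.6158, -0.0396]]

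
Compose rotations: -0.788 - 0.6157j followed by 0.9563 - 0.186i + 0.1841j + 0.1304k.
-0.6402 + 0.2269i - 0.7339j + 0.0118k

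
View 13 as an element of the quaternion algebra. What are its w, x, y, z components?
13 + 0i + 0j + 0k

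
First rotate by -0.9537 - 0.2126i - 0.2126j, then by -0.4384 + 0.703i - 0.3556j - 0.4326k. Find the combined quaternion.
0.492 - 0.6692i + 0.5243j + 0.1875k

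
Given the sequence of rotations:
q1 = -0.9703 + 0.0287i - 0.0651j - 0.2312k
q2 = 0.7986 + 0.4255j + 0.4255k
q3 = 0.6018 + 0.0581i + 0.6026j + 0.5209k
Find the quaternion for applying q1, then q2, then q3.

q2 · q1 = -0.6488 - 0.0478i - 0.4526j - 0.6097k
q3 · q2 · q1 = 0.2027 - 0.1981i - 0.6528j - 0.7024k
0.2027 - 0.1981i - 0.6528j - 0.7024k


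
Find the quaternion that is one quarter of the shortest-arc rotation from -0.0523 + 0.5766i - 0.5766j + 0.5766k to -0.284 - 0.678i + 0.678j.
0.036 + 0.6315i - 0.6315j + 0.4484k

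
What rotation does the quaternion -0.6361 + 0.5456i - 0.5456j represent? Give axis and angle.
axis = (√2/2, -√2/2, 0), θ = 259°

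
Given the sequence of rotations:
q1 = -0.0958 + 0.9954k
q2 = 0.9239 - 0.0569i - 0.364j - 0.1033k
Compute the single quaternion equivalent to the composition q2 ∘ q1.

q2 · q1 = 0.0143 - 0.3569i + 0.0915j + 0.9295k
0.0143 - 0.3569i + 0.0915j + 0.9295k


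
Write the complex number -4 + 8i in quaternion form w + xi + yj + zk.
-4 + 8i + 0j + 0k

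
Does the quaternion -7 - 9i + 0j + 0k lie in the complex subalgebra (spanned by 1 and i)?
Yes. The quaternion -7 - 9i has j- and k-coefficients y = z = 0, so it lies in the complex subalgebra spanned by 1 and i.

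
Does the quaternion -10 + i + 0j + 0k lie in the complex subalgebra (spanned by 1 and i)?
Yes. The quaternion -10 + i has j- and k-coefficients y = z = 0, so it lies in the complex subalgebra spanned by 1 and i.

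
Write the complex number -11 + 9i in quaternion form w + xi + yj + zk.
-11 + 9i + 0j + 0k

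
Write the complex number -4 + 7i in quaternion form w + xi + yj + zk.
-4 + 7i + 0j + 0k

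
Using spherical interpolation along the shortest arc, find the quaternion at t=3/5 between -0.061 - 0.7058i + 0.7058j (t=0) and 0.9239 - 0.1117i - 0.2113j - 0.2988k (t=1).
-0.7432 - 0.3027i + 0.5508j + 0.2295k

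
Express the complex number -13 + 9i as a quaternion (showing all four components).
-13 + 9i + 0j + 0k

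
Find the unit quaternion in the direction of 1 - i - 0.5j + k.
0.5547 - 0.5547i - 0.2774j + 0.5547k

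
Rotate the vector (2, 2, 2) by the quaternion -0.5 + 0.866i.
(2, 0.732, -2.732)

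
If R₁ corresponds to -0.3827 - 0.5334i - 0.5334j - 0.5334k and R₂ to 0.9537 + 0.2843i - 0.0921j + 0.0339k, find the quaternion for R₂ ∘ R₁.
-0.2444 - 0.5503i - 0.3399j - 0.7224k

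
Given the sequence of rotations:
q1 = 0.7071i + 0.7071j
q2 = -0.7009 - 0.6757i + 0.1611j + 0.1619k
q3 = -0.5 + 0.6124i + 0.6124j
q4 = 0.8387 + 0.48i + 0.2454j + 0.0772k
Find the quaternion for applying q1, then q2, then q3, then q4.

q2 · q1 = 0.3639 - 0.6101i - 0.3811j - 0.5917k
q3 · q2 · q1 = 0.4251 + 0.1655i + 0.7758j + 0.4361k
q4 · q3 · q2 · q1 = 0.053 + 0.39i + 0.5584j + 0.7303k
0.053 + 0.39i + 0.5584j + 0.7303k


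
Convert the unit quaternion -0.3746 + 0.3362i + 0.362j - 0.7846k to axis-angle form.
axis = (0.3626, 0.3904, -0.8462), θ = 224°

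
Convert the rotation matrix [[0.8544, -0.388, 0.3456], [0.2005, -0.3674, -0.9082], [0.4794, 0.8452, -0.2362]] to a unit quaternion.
0.5592 + 0.7839i - 0.0598j + 0.2631k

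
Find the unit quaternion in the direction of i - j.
0.7071i - 0.7071j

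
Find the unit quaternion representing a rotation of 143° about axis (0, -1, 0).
0.3173 - 0.9483j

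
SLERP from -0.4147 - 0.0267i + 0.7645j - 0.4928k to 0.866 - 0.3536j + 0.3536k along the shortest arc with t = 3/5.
-0.7188 - 0.0113i + 0.5457j - 0.4306k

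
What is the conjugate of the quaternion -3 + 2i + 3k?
-3 - 2i - 3k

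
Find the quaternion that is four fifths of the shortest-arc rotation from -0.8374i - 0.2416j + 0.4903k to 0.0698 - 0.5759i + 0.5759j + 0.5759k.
0.0587 - 0.6756i + 0.4294j + 0.5964k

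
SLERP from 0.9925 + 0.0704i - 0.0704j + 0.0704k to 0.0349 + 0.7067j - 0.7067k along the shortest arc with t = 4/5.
0.2624 + 0.0209i - 0.6822j + 0.6822k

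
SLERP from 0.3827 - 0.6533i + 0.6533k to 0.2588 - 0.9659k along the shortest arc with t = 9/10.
-0.1955 - 0.0778i + 0.9776k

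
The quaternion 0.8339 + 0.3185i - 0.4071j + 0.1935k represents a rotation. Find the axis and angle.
axis = (0.5771, -0.7376, 0.3506), θ = 67°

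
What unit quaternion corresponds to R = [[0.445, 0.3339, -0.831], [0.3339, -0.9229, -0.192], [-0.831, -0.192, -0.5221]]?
0.85i + 0.1964j - 0.4888k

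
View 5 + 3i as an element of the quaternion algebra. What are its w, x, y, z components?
5 + 3i + 0j + 0k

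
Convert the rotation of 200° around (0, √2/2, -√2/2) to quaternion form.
-0.1736 + 0.6964j - 0.6964k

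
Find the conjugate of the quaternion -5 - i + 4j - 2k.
-5 + i - 4j + 2k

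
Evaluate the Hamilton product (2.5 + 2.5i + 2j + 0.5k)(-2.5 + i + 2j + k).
-13.25 - 2.75i - 2j + 4.25k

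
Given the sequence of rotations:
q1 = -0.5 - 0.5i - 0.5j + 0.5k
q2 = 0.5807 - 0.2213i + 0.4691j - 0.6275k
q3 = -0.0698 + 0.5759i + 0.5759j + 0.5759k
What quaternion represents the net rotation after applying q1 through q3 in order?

q2 · q1 = 0.1473 - 0.2589i - 0.1005j + 0.9493k
q3 · q2 · q1 = -0.35 + 0.7075i - 0.604j + 0.1098k
-0.35 + 0.7075i - 0.604j + 0.1098k


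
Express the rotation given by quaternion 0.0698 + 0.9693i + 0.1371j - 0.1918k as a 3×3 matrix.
[[0.8888, 0.2926, -0.3527], [0.239, -0.9527, -0.1879], [-0.391, 0.0827, -0.9167]]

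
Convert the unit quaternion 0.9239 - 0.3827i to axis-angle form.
axis = (-1, 0, 0), θ = π/4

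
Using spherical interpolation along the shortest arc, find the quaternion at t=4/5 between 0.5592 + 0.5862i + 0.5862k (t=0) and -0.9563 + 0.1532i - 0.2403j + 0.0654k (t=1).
0.9736 + 0.013i + 0.2095j + 0.0895k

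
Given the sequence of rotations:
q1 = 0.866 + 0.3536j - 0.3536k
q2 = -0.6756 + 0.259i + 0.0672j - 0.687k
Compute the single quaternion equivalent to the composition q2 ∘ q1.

q2 · q1 = -0.8518 + 0.4435i - 0.0891j - 0.2645k
-0.8518 + 0.4435i - 0.0891j - 0.2645k


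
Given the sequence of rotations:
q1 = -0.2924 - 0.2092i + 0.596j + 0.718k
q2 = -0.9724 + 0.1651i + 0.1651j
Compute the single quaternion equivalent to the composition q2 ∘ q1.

q2 · q1 = 0.2205 + 0.2737i - 0.7464j - 0.5652k
0.2205 + 0.2737i - 0.7464j - 0.5652k


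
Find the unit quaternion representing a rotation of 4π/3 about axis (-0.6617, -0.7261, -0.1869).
-0.5 - 0.573i - 0.6288j - 0.1619k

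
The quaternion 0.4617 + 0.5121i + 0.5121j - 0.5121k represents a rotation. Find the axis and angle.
axis = (√3/3, √3/3, -√3/3), θ = 125°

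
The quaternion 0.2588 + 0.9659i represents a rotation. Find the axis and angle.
axis = (1, 0, 0), θ = 5π/6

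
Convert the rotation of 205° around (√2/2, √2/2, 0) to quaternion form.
-0.2164 + 0.6903i + 0.6903j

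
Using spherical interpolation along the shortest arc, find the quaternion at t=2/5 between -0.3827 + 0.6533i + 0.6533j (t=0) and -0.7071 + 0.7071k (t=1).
-0.6432 + 0.4763i + 0.4763j + 0.3641k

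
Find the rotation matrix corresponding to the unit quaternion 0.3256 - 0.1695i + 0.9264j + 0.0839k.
[[-0.7305, -0.3687, 0.5748], [-0.2594, 0.9285, 0.2658], [-0.6317, 0.0451, -0.7739]]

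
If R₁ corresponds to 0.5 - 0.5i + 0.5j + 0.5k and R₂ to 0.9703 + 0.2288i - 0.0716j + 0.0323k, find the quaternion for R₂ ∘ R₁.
0.6192 - 0.4227i + 0.3188j + 0.5799k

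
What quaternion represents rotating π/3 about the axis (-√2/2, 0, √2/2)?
0.866 - 0.3536i + 0.3536k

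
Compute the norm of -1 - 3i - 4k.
√26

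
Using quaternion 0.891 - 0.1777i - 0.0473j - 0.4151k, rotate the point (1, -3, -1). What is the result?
(-1.682, -2.856, 0.132)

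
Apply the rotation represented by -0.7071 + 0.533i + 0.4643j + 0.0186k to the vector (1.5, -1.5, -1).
(0.707, -0.715, 2.119)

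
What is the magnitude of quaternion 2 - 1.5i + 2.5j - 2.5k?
4.33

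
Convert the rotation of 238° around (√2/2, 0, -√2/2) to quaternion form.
-0.4848 + 0.6184i - 0.6184k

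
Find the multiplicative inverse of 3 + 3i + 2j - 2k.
0.1154 - 0.1154i - 0.0769j + 0.0769k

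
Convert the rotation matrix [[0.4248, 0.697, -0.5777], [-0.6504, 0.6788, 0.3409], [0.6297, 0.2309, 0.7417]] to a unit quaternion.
0.8434 - 0.0326i - 0.3579j - 0.3994k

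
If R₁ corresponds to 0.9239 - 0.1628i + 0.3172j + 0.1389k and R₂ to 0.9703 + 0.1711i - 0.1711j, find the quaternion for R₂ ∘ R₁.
0.9786 - 0.0237i + 0.1259j + 0.1612k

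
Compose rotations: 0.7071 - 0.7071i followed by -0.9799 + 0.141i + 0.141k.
-0.5932 + 0.7926i - 0.0997j + 0.0997k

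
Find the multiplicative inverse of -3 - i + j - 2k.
-0.2 + 0.0667i - 0.0667j + 0.1333k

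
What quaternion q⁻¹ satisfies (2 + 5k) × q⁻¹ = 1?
0.069 - 0.1724k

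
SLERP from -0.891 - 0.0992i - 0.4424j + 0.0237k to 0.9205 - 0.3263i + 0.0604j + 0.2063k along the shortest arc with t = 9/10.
-0.9343 + 0.2868i - 0.1023j - 0.1855k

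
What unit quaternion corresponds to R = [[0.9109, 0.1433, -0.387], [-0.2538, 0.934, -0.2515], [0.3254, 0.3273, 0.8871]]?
0.9659 + 0.1498i - 0.1844j - 0.1028k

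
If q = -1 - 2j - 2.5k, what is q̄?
-1 + 2j + 2.5k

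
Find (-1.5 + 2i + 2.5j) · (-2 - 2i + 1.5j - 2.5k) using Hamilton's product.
3.25 - 7.25i - 2.25j + 11.75k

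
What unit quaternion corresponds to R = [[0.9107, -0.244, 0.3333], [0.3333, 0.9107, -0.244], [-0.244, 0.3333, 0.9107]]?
0.9659 + 0.1494i + 0.1494j + 0.1494k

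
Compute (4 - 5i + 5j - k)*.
4 + 5i - 5j + k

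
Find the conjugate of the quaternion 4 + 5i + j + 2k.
4 - 5i - j - 2k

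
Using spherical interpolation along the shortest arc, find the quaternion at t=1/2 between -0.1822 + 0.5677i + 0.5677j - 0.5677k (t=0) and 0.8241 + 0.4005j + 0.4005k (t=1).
-0.6635 + 0.3743i + 0.1102j - 0.6384k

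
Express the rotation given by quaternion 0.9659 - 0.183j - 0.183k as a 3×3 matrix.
[[0.866, 0.3535, -0.3535], [-0.3535, 0.933, 0.067], [0.3535, 0.067, 0.933]]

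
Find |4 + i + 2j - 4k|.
√37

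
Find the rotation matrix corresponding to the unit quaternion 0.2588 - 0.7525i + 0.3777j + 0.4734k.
[[0.2665, -0.8135, -0.517], [-0.3234, -0.5807, 0.7471], [-0.908, -0.0319, -0.4178]]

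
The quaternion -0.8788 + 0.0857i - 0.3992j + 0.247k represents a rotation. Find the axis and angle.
axis = (0.1796, -0.8366, 0.5176), θ = 303°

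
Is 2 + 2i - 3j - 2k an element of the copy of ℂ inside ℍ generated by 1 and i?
No. The quaternion 2 + 2i - 3j - 2k has j-coefficient y = -3 and k-coefficient z = -2, not both zero, so it does not lie in the complex subalgebra spanned by 1 and i.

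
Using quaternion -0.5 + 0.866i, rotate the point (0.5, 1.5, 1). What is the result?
(0.5, 0.116, -1.799)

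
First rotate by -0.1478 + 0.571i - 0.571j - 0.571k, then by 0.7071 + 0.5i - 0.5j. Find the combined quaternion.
-0.6755 + 0.6154i - 0.0444j - 0.4038k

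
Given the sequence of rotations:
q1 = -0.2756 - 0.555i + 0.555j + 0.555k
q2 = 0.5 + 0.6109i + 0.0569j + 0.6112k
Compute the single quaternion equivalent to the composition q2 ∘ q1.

q2 · q1 = -0.1695 - 0.7535i - 0.4164j + 0.4797k
-0.1695 - 0.7535i - 0.4164j + 0.4797k


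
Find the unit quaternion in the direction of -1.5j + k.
-0.8321j + 0.5547k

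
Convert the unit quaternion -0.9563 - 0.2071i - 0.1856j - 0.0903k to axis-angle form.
axis = (-0.7083, -0.6348, -0.3088), θ = 326°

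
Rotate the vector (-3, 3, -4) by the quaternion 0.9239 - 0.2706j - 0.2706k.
(1.379, 3.475, -4.475)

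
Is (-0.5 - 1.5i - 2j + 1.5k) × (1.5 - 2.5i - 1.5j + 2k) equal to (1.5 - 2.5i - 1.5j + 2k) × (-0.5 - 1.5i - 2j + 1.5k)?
No: pq = -10.5 - 2.75i - 3j - 1.5k ≠ -10.5 + 0.75i - 1.5j + 4k = qp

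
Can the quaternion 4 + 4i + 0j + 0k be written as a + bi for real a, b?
Yes. The quaternion 4 + 4i has j- and k-coefficients y = z = 0, so it lies in the complex subalgebra spanned by 1 and i.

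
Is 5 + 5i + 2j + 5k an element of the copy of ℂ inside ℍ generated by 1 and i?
No. The quaternion 5 + 5i + 2j + 5k has j-coefficient y = 2 and k-coefficient z = 5, not both zero, so it does not lie in the complex subalgebra spanned by 1 and i.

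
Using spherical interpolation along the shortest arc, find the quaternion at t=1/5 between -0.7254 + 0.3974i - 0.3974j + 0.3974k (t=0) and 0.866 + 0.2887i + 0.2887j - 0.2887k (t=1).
-0.789 + 0.2656i - 0.3917j + 0.3917k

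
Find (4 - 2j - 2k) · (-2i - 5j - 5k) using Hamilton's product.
-20 - 8i - 16j - 24k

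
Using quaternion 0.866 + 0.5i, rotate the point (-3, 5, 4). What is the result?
(-3, -0.964, 6.33)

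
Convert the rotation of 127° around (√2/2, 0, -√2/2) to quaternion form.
0.4462 + 0.6328i - 0.6328k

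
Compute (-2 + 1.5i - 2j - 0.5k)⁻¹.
-0.1905 - 0.1429i + 0.1905j + 0.0476k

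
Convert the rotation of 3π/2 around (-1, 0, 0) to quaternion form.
-0.7071 - 0.7071i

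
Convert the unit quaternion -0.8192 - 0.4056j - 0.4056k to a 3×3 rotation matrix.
[[0.342, -0.6645, 0.6645], [0.6645, 0.671, 0.329], [-0.6645, 0.329, 0.671]]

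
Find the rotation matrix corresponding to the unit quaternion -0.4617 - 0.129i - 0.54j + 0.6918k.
[[-0.5404, 0.7781, 0.3202], [-0.4995, 0.0095, -0.8663], [-0.6771, -0.628, 0.3835]]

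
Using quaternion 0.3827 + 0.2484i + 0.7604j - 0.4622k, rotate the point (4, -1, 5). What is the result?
(-1.304, -4.819, -4.133)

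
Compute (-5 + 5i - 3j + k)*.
-5 - 5i + 3j - k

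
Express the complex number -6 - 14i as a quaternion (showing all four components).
-6 - 14i + 0j + 0k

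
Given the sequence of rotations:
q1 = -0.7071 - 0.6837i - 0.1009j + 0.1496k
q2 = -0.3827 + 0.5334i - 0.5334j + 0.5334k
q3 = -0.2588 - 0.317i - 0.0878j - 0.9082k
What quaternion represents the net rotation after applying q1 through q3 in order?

q2 · q1 = 0.5017 - 0.1415i - 0.0287j - 0.8529k
q3 · q2 · q1 = -0.9518 - 0.0736i - 0.1785j - 0.2382k
-0.9518 - 0.0736i - 0.1785j - 0.2382k


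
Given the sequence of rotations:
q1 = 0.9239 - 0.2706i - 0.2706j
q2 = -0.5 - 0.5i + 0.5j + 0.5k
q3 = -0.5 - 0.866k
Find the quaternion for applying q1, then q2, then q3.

q2 · q1 = -0.462 - 0.1913i + 0.462j + 0.7326k
q3 · q2 · q1 = 0.8654 + 0.4957i - 0.0653j + 0.0338k
0.8654 + 0.4957i - 0.0653j + 0.0338k


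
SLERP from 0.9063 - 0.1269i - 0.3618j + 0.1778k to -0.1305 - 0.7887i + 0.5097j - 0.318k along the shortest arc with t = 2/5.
0.7309 + 0.3153i - 0.5286j + 0.2947k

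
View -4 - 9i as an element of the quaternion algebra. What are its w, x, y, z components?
-4 - 9i + 0j + 0k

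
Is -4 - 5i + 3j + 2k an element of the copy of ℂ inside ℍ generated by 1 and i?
No. The quaternion -4 - 5i + 3j + 2k has j-coefficient y = 3 and k-coefficient z = 2, not both zero, so it does not lie in the complex subalgebra spanned by 1 and i.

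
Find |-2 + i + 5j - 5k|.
√55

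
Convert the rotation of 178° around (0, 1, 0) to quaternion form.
0.0175 + 0.9998j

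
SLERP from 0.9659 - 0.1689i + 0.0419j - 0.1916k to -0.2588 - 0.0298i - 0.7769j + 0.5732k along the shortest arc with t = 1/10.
0.9446 - 0.1557i + 0.1382j - 0.2536k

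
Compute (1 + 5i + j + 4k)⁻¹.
0.0233 - 0.1163i - 0.0233j - 0.093k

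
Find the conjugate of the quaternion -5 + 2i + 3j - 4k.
-5 - 2i - 3j + 4k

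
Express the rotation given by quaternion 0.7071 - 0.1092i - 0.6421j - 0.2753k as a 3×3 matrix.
[[0.0238, 0.5296, -0.8479], [-0.2491, 0.8246, 0.508], [0.9682, 0.1991, 0.1516]]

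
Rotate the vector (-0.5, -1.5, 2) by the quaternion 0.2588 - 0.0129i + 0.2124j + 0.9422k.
(1.344, 1.736, 1.296)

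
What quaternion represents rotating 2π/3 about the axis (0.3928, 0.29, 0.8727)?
0.5 + 0.3402i + 0.2511j + 0.7558k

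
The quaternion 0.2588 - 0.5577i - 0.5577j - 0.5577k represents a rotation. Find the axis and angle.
axis = (-√3/3, -√3/3, -√3/3), θ = 5π/6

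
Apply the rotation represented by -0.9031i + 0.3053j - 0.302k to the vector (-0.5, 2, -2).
(-2.509, -0.983, 0.994)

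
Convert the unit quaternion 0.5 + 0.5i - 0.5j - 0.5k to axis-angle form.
axis = (√3/3, -√3/3, -√3/3), θ = 2π/3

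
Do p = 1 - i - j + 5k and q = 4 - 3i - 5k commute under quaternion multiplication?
No: pq = 26 - 2i - 24j + 12k ≠ 26 - 12i + 16j + 18k = qp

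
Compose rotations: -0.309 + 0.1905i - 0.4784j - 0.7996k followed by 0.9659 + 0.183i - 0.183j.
-0.4209 + 0.2738i - 0.2592j - 0.825k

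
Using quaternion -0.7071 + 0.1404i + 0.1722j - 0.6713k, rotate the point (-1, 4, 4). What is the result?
(-5.372, -0.891, 1.831)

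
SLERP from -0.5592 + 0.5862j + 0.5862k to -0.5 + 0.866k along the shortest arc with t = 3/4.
-0.5375 + 0.1572j + 0.8285k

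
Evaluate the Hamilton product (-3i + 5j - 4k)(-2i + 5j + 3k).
-19 + 35i + 17j - 5k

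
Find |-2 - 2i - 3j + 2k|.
√21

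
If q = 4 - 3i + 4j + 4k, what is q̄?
4 + 3i - 4j - 4k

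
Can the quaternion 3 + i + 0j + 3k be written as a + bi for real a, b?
No. The quaternion 3 + i + 3k has j-coefficient y = 0 and k-coefficient z = 3, not both zero, so it does not lie in the complex subalgebra spanned by 1 and i.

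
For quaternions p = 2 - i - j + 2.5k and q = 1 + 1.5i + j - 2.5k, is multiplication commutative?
No: pq = 10.75 + 2i + 2.25j - 2k ≠ 10.75 + 2i - 0.25j - 3k = qp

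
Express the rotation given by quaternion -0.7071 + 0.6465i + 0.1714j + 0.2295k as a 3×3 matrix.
[[0.8359, 0.5462, 0.0543], [-0.1029, 0.0587, 0.993], [0.5391, -0.8356, 0.1053]]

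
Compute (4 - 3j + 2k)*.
4 + 3j - 2k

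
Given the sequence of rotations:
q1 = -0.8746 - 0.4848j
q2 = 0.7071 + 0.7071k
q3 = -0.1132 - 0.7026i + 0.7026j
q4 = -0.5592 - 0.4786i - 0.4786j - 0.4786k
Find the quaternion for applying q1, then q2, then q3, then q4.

q2 · q1 = -0.6184 + 0.3428i - 0.3428j - 0.6184k
q3 · q2 · q1 = 0.5517 - 0.0388i - 0.8302j + 0.07k
q4 · q3 · q2 · q1 = -0.6909 - 0.6732i + 0.2523j + 0.0756k
-0.6909 - 0.6732i + 0.2523j + 0.0756k


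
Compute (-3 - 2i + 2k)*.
-3 + 2i - 2k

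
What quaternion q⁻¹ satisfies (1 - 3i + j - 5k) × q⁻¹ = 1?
0.0278 + 0.0833i - 0.0278j + 0.1389k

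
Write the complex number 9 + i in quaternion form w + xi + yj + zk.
9 + i + 0j + 0k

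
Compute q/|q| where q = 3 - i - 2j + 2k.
0.7071 - 0.2357i - 0.4714j + 0.4714k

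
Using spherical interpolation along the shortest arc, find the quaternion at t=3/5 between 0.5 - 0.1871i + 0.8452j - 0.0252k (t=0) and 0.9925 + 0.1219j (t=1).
0.8819 - 0.0848i + 0.4635j - 0.0114k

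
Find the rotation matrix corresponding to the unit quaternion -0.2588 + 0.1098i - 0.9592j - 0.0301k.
[[-0.8419, -0.2262, 0.4899], [-0.1951, 0.9741, 0.1146], [-0.5031, 0.0009, -0.8642]]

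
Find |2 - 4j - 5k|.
√45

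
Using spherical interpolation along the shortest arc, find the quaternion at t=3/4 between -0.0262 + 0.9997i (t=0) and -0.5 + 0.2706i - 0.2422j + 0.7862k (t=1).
-0.4365 + 0.5603i - 0.2073j + 0.6728k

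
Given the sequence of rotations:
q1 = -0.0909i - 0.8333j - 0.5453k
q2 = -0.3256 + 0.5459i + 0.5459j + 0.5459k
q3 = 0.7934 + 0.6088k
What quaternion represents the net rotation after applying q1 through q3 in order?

q2 · q1 = 0.8022 + 0.1868i + 0.5194j - 0.2277k
q3 · q2 · q1 = 0.7751 - 0.168i + 0.5258j + 0.3077k
0.7751 - 0.168i + 0.5258j + 0.3077k


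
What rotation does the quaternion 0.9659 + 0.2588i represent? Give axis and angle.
axis = (1, 0, 0), θ = π/6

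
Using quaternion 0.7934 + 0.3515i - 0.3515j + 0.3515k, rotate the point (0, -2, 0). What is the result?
(1.61, -1.012, -0.621)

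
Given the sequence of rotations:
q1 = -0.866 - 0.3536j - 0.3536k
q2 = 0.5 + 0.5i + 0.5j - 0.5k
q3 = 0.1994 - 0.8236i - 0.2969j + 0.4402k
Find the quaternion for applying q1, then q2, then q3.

q2 · q1 = -0.433 - 0.7866i - 0.433j + 0.0794k
q3 · q2 · q1 = -0.8977 + 0.3668i - 0.2386j - 0.0517k
-0.8977 + 0.3668i - 0.2386j - 0.0517k
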